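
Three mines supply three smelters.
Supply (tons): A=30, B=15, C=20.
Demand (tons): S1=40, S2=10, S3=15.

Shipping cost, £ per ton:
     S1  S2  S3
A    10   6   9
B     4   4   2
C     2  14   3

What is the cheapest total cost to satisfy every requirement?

330

Optimal allocation:
  A to S1: 20 × £10 = £200
  A to S2: 10 × £6 = £60
  B to S3: 15 × £2 = £30
  C to S1: 20 × £2 = £40
Total = 200 + 60 + 30 + 40 = £330.
(Supply check: A ships 30; B ships 15; C ships 20.)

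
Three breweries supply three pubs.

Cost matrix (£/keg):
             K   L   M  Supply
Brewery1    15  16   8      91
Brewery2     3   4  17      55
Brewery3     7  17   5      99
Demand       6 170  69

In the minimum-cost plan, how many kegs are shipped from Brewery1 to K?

0

Optimal shipments:
  Brewery1→L: 91 × £16 = £1456
  Brewery2→L: 55 × £4 = £220
  Brewery3→K: 6 × £7 = £42
  Brewery3→L: 24 × £17 = £408
  Brewery3→M: 69 × £5 = £345
Total cost = £2471.
The route Brewery1→K is not used.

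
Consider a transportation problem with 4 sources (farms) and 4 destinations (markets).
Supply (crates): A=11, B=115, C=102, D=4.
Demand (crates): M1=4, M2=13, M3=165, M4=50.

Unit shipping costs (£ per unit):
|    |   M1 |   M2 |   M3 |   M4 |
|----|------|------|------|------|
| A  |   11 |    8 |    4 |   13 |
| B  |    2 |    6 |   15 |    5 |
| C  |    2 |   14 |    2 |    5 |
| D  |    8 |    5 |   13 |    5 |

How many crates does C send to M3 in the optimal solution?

102

The minimum-cost plan:
  A→M3: 11 × £4 = £44
  B→M1: 4 × £2 = £8
  B→M2: 13 × £6 = £78
  B→M3: 48 × £15 = £720
  B→M4: 50 × £5 = £250
  C→M3: 102 × £2 = £204
  D→M3: 4 × £13 = £52
Total cost = £1356.
So C→M3 carries 102 crates.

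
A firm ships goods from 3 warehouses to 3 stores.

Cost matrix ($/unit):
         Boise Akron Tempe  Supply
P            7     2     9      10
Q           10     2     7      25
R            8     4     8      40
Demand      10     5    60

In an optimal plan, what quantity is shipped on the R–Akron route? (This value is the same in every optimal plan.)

0

Solving gives:
  P–Boise: 5 units
  P–Akron: 5 units
  Q–Tempe: 25 units
  R–Boise: 5 units
  R–Tempe: 35 units
Total cost = $540.
The route R→Akron is not used.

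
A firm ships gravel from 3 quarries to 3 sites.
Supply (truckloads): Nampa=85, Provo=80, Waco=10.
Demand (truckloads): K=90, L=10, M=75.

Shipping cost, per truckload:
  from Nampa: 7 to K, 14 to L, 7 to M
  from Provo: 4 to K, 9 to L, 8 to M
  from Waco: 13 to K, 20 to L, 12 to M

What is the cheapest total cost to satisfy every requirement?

One minimum-cost allocation:
  Nampa to K: 20 truckloads
  Nampa to M: 65 truckloads
  Provo to K: 70 truckloads
  Provo to L: 10 truckloads
  Waco to M: 10 truckloads
Total cost = 1085.

1085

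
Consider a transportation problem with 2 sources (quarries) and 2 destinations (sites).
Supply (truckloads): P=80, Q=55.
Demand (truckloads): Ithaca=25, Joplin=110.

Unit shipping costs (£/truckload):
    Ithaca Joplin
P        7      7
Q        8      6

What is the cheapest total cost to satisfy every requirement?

890

A cheapest plan:
  P–Ithaca: 25 truckloads
  P–Joplin: 55 truckloads
  Q–Joplin: 55 truckloads
Total cost = £890.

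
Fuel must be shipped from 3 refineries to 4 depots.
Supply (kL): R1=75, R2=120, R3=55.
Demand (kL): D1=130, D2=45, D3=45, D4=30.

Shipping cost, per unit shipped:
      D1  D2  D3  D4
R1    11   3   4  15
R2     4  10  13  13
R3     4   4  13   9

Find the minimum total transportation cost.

1120

One minimum-cost allocation:
  R1->D2: 30 × 3 = 90
  R1->D3: 45 × 4 = 180
  R2->D1: 120 × 4 = 480
  R3->D1: 10 × 4 = 40
  R3->D2: 15 × 4 = 60
  R3->D4: 30 × 9 = 270
Total = 90 + 180 + 480 + 40 + 60 + 270 = 1120.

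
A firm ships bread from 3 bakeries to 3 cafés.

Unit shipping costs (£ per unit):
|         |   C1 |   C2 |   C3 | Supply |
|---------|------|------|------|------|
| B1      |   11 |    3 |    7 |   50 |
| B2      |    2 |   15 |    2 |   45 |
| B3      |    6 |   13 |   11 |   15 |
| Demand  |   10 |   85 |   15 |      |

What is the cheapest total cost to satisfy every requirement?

A cheapest plan:
  B1–C2: 50 × £3 = £150
  B2–C1: 10 × £2 = £20
  B2–C2: 20 × £15 = £300
  B2–C3: 15 × £2 = £30
  B3–C2: 15 × £13 = £195
Total = 150 + 20 + 300 + 30 + 195 = £695.

695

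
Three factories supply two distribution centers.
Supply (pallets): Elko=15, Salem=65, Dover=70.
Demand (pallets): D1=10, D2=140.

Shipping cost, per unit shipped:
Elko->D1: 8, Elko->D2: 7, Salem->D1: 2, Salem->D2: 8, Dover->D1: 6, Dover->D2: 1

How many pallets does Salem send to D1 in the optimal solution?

10

The minimum-cost plan:
  Elko to D2: 15 × 7 = 105
  Salem to D1: 10 × 2 = 20
  Salem to D2: 55 × 8 = 440
  Dover to D2: 70 × 1 = 70
Total cost = 635.
So Salem→D1 carries 10 pallets.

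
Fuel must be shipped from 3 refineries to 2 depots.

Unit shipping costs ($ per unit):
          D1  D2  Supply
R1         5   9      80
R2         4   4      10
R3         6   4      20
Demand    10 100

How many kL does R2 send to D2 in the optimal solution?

10

Optimal shipments:
  R1->D1: 10 × $5 = $50
  R1->D2: 70 × $9 = $630
  R2->D2: 10 × $4 = $40
  R3->D2: 20 × $4 = $80
Total cost = $800.
So R2→D2 carries 10 kL.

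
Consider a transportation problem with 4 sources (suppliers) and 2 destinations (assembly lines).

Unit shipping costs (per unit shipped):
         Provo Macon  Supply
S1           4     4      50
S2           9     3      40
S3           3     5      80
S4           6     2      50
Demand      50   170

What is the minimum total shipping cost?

A cheapest plan:
  S1→Macon: 50 × 4 = 200
  S2→Macon: 40 × 3 = 120
  S3→Provo: 50 × 3 = 150
  S3→Macon: 30 × 5 = 150
  S4→Macon: 50 × 2 = 100
Total = 200 + 120 + 150 + 150 + 100 = 720.

720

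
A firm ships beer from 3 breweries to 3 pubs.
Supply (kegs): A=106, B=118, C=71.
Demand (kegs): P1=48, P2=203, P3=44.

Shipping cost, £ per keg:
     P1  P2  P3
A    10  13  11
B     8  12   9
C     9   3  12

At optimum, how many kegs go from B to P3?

Optimal shipments:
  A→P2: 106 × £13 = £1378
  B→P1: 48 × £8 = £384
  B→P2: 26 × £12 = £312
  B→P3: 44 × £9 = £396
  C→P2: 71 × £3 = £213
Total cost = £2683.
So B→P3 carries 44 kegs.

44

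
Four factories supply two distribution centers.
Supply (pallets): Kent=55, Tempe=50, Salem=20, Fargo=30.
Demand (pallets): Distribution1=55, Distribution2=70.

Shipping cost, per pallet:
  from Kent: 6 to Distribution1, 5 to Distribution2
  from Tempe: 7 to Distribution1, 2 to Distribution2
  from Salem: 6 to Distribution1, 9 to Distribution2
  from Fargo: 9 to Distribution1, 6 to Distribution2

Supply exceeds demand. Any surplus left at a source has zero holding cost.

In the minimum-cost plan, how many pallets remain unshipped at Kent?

0

An optimal plan:
  Kent→Distribution1: 35 × 6 = 210
  Kent→Distribution2: 20 × 5 = 100
  Tempe→Distribution2: 50 × 2 = 100
  Salem→Distribution1: 20 × 6 = 120
Total cost = 530.
Kent ships 55 of its 55, leaving 0.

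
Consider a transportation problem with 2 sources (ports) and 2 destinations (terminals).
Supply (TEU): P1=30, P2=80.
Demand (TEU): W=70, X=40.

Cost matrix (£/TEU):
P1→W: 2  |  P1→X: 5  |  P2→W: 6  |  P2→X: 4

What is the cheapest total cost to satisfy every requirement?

Optimal allocation:
  P1→W: 30 × £2 = £60
  P2→W: 40 × £6 = £240
  P2→X: 40 × £4 = £160
Total = 60 + 240 + 160 = £460.
(Supply check: P1 ships 30; P2 ships 80.)

460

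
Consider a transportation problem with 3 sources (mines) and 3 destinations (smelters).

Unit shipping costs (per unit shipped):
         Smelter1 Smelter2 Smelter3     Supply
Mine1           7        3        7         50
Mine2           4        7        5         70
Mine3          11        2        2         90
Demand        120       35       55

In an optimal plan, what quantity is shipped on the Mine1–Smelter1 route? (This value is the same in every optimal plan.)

50

The minimum-cost plan:
  Mine1 to Smelter1: 50 tons
  Mine2 to Smelter1: 70 tons
  Mine3 to Smelter2: 35 tons
  Mine3 to Smelter3: 55 tons
Total cost = 810.
So Mine1→Smelter1 carries 50 tons.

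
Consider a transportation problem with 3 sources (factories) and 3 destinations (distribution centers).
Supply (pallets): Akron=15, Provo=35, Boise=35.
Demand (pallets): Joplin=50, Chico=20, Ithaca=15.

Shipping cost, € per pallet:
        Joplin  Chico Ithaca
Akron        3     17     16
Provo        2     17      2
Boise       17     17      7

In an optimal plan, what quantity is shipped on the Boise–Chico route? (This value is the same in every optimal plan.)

The minimum-cost plan:
  Akron→Joplin: 15 × €3 = €45
  Provo→Joplin: 35 × €2 = €70
  Boise→Chico: 20 × €17 = €340
  Boise→Ithaca: 15 × €7 = €105
Total cost = €560.
So Boise→Chico carries 20 pallets.

20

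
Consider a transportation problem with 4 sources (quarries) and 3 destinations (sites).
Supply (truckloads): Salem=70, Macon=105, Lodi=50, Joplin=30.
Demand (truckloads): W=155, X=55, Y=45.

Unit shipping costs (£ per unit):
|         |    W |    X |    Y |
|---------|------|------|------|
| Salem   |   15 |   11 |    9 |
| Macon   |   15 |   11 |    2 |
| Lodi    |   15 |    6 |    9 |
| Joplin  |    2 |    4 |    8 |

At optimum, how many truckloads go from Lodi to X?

50

The minimum-cost plan:
  Salem–W: 65 truckloads
  Salem–X: 5 truckloads
  Macon–W: 60 truckloads
  Macon–Y: 45 truckloads
  Lodi–X: 50 truckloads
  Joplin–W: 30 truckloads
Total cost = £2380.
So Lodi→X carries 50 truckloads.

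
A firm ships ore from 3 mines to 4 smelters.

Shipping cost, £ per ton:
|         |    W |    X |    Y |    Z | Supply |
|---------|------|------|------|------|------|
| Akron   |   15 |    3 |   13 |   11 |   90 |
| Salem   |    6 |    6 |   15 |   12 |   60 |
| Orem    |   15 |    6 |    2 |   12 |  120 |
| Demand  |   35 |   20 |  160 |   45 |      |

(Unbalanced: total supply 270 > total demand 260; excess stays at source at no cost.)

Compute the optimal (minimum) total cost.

1540

One minimum-cost allocation:
  Akron to X: 20 tons
  Akron to Y: 40 tons
  Akron to Z: 30 tons
  Salem to W: 35 tons
  Salem to Z: 15 tons
  Orem to Y: 120 tons
Total cost = £1540.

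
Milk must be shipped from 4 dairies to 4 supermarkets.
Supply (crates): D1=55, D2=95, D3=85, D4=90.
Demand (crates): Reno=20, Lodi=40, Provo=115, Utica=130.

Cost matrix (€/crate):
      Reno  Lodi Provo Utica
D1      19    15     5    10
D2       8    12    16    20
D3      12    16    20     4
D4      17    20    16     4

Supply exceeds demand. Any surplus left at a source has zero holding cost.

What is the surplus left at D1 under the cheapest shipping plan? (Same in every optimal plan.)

Minimum-cost shipments:
  D1->Provo: 55 × €5 = €275
  D2->Reno: 20 × €8 = €160
  D2->Lodi: 40 × €12 = €480
  D2->Provo: 15 × €16 = €240
  D3->Utica: 85 × €4 = €340
  D4->Provo: 45 × €16 = €720
  D4->Utica: 45 × €4 = €180
Total cost = €2395.
D1 ships 55 of its 55, leaving 0.

0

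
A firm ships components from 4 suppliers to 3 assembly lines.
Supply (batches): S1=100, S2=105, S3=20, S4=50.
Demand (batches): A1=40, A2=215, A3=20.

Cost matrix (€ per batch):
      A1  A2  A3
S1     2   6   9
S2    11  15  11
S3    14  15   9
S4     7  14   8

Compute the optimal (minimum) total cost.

2775

One minimum-cost allocation:
  S1→A2: 100 batches
  S2→A2: 105 batches
  S3→A2: 10 batches
  S3→A3: 10 batches
  S4→A1: 40 batches
  S4→A3: 10 batches
Total cost = €2775.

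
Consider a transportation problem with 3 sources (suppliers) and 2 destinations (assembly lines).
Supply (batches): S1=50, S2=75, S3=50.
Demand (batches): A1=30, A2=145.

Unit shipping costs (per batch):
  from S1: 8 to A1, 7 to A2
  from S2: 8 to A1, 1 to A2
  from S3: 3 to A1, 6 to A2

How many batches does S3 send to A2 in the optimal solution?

20

The minimum-cost plan:
  S1–A2: 50 × 7 = 350
  S2–A2: 75 × 1 = 75
  S3–A1: 30 × 3 = 90
  S3–A2: 20 × 6 = 120
Total cost = 635.
So S3→A2 carries 20 batches.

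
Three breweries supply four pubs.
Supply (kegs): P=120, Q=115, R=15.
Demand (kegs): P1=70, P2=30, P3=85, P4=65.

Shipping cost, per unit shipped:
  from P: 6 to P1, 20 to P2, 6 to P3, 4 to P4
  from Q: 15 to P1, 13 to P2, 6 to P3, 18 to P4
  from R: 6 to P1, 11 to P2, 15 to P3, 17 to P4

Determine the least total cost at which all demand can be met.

Optimal allocation:
  P->P1: 55 kegs
  P->P4: 65 kegs
  Q->P2: 30 kegs
  Q->P3: 85 kegs
  R->P1: 15 kegs
Total cost = 1580.
(Supply check: P ships 120; Q ships 115; R ships 15.)

1580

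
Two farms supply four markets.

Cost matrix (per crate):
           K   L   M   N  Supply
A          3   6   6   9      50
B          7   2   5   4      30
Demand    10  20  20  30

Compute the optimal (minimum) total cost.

An optimal shipping plan:
  A->K: 10 × 3 = 30
  A->L: 20 × 6 = 120
  A->M: 20 × 6 = 120
  B->N: 30 × 4 = 120
Total = 30 + 120 + 120 + 120 = 390.

390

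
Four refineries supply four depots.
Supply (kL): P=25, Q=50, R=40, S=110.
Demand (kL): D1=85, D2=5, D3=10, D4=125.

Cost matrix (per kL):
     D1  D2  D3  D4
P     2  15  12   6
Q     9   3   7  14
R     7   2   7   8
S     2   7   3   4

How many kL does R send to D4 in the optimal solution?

40

The minimum-cost plan:
  P to D1: 25 × 2 = 50
  Q to D1: 35 × 9 = 315
  Q to D2: 5 × 3 = 15
  Q to D3: 10 × 7 = 70
  R to D4: 40 × 8 = 320
  S to D1: 25 × 2 = 50
  S to D4: 85 × 4 = 340
Total cost = 1160.
So R→D4 carries 40 kL.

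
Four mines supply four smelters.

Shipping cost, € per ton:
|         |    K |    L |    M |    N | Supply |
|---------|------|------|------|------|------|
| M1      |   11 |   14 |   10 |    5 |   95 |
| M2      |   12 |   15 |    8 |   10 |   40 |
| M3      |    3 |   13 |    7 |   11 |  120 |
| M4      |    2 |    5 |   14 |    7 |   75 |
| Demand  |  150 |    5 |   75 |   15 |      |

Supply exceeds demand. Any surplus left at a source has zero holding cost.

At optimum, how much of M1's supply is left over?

An optimal plan:
  M1→N: 15 × €5 = €75
  M2→M: 35 × €8 = €280
  M3→K: 80 × €3 = €240
  M3→M: 40 × €7 = €280
  M4→K: 70 × €2 = €140
  M4→L: 5 × €5 = €25
Total cost = €1040.
M1 ships 15 of its 95, leaving 80.

80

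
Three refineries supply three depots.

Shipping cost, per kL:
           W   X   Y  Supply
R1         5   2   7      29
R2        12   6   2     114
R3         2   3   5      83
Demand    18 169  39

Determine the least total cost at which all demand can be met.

817

An optimal shipping plan:
  R1->X: 29 × 2 = 58
  R2->X: 75 × 6 = 450
  R2->Y: 39 × 2 = 78
  R3->W: 18 × 2 = 36
  R3->X: 65 × 3 = 195
Total = 58 + 450 + 78 + 36 + 195 = 817.
(Supply check: R1 ships 29; R2 ships 114; R3 ships 83.)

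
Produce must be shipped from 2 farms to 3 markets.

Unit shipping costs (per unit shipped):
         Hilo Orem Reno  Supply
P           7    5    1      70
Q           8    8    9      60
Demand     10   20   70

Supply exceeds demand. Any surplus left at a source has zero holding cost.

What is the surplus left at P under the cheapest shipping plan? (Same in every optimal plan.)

Minimum-cost shipments:
  P–Reno: 70 × 1 = 70
  Q–Hilo: 10 × 8 = 80
  Q–Orem: 20 × 8 = 160
Total cost = 310.
P ships 70 of its 70, leaving 0.

0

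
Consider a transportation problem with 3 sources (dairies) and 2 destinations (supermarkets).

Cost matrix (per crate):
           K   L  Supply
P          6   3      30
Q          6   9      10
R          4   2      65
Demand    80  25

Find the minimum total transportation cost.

Optimal allocation:
  P->K: 5 × 6 = 30
  P->L: 25 × 3 = 75
  Q->K: 10 × 6 = 60
  R->K: 65 × 4 = 260
Total = 30 + 75 + 60 + 260 = 425.
(Supply check: P ships 30; Q ships 10; R ships 65.)

425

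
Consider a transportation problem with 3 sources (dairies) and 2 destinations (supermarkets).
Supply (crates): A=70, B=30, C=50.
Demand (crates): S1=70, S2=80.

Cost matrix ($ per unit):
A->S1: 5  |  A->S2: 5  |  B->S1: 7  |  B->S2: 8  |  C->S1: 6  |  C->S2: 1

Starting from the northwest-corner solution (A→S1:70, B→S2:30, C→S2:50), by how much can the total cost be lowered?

30

Current plan cost = 70·5 + 30·8 + 50·1 = $640.
Optimal plan:
  A→S1: 40 crates
  A→S2: 30 crates
  B→S1: 30 crates
  C→S2: 50 crates
Optimal cost = $610.
Saving = 640 − 610 = $30.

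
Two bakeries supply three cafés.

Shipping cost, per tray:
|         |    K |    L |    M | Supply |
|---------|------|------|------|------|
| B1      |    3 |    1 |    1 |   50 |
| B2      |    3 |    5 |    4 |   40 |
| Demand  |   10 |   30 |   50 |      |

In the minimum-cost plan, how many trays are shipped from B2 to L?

0

Optimal shipments:
  B1 to L: 30 × 1 = 30
  B1 to M: 20 × 1 = 20
  B2 to K: 10 × 3 = 30
  B2 to M: 30 × 4 = 120
Total cost = 200.
The route B2→L is not used.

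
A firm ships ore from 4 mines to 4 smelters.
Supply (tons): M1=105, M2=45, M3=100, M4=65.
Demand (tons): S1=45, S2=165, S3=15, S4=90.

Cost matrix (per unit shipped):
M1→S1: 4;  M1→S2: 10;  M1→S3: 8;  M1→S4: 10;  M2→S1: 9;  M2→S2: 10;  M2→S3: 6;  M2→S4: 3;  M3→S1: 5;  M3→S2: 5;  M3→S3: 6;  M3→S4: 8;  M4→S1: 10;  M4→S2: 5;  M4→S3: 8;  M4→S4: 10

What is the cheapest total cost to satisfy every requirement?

An optimal shipping plan:
  M1 to S1: 45 × 4 = 180
  M1 to S3: 15 × 8 = 120
  M1 to S4: 45 × 10 = 450
  M2 to S4: 45 × 3 = 135
  M3 to S2: 100 × 5 = 500
  M4 to S2: 65 × 5 = 325
Total = 180 + 120 + 450 + 135 + 500 + 325 = 1710.

1710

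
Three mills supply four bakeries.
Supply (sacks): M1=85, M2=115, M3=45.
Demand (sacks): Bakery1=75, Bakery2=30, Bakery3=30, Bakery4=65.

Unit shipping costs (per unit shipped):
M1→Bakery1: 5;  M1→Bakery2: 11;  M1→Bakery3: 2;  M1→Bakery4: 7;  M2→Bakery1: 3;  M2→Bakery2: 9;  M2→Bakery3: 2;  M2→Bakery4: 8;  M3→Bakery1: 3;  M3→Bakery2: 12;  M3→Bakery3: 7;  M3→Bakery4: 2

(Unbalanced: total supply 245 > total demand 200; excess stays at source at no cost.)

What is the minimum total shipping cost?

785

One minimum-cost allocation:
  M1–Bakery3: 30 × 2 = 60
  M1–Bakery4: 20 × 7 = 140
  M2–Bakery1: 75 × 3 = 225
  M2–Bakery2: 30 × 9 = 270
  M3–Bakery4: 45 × 2 = 90
Total = 60 + 140 + 225 + 270 + 90 = 785.
(Supply check: M1 ships 50; M2 ships 105; M3 ships 45.)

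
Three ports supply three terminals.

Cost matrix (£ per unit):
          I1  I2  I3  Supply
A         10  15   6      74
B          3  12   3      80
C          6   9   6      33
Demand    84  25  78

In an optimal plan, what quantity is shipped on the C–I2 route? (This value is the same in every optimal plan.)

Optimal shipments:
  A→I3: 74 × £6 = £444
  B→I1: 76 × £3 = £228
  B→I3: 4 × £3 = £12
  C→I1: 8 × £6 = £48
  C→I2: 25 × £9 = £225
Total cost = £957.
So C→I2 carries 25 TEU.

25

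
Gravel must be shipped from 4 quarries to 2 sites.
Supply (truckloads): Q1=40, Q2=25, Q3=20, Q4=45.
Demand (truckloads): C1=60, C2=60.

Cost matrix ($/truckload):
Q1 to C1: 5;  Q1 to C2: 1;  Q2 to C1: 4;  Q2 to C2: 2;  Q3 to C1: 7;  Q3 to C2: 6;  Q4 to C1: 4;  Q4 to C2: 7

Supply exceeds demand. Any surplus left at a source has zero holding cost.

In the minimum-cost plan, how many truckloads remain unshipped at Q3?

10

Minimum-cost shipments:
  Q1 to C2: 40 × $1 = $40
  Q2 to C1: 5 × $4 = $20
  Q2 to C2: 20 × $2 = $40
  Q3 to C1: 10 × $7 = $70
  Q4 to C1: 45 × $4 = $180
Total cost = $350.
Q3 ships 10 of its 20, leaving 10.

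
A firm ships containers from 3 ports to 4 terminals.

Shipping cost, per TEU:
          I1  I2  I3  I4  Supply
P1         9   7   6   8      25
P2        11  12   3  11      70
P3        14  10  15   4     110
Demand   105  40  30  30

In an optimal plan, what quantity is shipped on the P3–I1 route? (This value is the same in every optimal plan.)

40

Solving gives:
  P1–I1: 25 × 9 = 225
  P2–I1: 40 × 11 = 440
  P2–I3: 30 × 3 = 90
  P3–I1: 40 × 14 = 560
  P3–I2: 40 × 10 = 400
  P3–I4: 30 × 4 = 120
Total cost = 1835.
So P3→I1 carries 40 TEU.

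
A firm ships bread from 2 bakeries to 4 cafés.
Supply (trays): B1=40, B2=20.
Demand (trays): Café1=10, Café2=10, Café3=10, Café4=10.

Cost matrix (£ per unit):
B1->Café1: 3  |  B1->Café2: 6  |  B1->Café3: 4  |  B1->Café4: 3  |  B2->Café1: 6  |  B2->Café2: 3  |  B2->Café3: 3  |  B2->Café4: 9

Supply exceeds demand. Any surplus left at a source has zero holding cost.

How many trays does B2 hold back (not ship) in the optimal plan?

An optimal plan:
  B1→Café1: 10 × £3 = £30
  B1→Café4: 10 × £3 = £30
  B2→Café2: 10 × £3 = £30
  B2→Café3: 10 × £3 = £30
Total cost = £120.
B2 ships 20 of its 20, leaving 0.

0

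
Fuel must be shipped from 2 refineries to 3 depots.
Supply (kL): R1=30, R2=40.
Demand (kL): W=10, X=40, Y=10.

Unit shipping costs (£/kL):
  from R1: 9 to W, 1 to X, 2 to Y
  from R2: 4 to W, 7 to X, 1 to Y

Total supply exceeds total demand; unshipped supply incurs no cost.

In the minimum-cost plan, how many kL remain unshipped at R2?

10

An optimal plan:
  R1->X: 30 × £1 = £30
  R2->W: 10 × £4 = £40
  R2->X: 10 × £7 = £70
  R2->Y: 10 × £1 = £10
Total cost = £150.
R2 ships 30 of its 40, leaving 10.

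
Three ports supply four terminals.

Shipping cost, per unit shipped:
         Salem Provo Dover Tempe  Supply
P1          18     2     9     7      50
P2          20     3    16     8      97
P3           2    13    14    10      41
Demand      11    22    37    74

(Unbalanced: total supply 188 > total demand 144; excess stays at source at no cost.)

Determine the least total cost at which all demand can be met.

Optimal allocation:
  P1 to Dover: 37 × 9 = 333
  P1 to Tempe: 13 × 7 = 91
  P2 to Provo: 22 × 3 = 66
  P2 to Tempe: 61 × 8 = 488
  P3 to Salem: 11 × 2 = 22
Total = 333 + 91 + 66 + 488 + 22 = 1000.

1000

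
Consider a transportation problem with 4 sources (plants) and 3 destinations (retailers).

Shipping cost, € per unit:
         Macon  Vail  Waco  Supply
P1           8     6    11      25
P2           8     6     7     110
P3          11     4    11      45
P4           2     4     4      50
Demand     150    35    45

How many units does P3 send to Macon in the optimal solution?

10

Optimal shipments:
  P1->Macon: 25 × €8 = €200
  P2->Macon: 65 × €8 = €520
  P2->Waco: 45 × €7 = €315
  P3->Macon: 10 × €11 = €110
  P3->Vail: 35 × €4 = €140
  P4->Macon: 50 × €2 = €100
Total cost = €1385.
So P3→Macon carries 10 units.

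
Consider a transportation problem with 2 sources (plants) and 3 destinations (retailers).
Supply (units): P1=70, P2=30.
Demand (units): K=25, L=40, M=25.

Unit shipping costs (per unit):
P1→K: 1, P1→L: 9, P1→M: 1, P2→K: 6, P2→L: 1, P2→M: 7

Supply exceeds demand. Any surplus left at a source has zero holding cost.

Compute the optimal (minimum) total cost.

An optimal shipping plan:
  P1->K: 25 × 1 = 25
  P1->L: 10 × 9 = 90
  P1->M: 25 × 1 = 25
  P2->L: 30 × 1 = 30
Total = 25 + 90 + 25 + 30 = 170.
(Supply check: P1 ships 60; P2 ships 30.)

170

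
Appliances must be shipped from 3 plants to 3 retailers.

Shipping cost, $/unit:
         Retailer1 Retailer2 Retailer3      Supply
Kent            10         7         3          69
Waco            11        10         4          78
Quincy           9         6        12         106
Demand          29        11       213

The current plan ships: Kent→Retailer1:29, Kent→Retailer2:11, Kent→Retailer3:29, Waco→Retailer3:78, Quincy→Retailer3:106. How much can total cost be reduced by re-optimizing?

Current plan cost = 29·10 + 11·7 + 29·3 + 78·4 + 106·12 = $2038.
Optimal plan:
  Kent->Retailer3: 69 units
  Waco->Retailer3: 78 units
  Quincy->Retailer1: 29 units
  Quincy->Retailer2: 11 units
  Quincy->Retailer3: 66 units
Optimal cost = $1638.
Saving = 2038 − 1638 = $400.

400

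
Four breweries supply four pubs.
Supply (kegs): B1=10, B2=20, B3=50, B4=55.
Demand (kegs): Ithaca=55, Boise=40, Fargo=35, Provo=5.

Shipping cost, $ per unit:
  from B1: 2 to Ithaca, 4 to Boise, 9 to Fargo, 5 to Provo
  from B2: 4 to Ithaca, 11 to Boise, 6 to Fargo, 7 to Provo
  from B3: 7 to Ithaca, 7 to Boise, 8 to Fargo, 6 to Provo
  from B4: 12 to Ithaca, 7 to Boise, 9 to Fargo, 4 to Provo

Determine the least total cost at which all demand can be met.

865

One minimum-cost allocation:
  B1 to Ithaca: 10 kegs
  B2 to Ithaca: 20 kegs
  B3 to Ithaca: 25 kegs
  B3 to Fargo: 25 kegs
  B4 to Boise: 40 kegs
  B4 to Fargo: 10 kegs
  B4 to Provo: 5 kegs
Total cost = $865.
(Supply check: B1 ships 10; B2 ships 20; B3 ships 50; B4 ships 55.)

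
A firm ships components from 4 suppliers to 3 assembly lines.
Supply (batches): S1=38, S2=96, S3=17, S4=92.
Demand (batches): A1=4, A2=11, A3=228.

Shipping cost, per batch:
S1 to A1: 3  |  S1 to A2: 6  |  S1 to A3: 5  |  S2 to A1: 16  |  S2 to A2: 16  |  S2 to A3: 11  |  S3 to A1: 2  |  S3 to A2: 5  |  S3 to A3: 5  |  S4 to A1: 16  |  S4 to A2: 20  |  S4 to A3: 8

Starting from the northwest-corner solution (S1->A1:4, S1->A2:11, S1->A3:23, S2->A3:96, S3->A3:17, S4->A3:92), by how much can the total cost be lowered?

Current plan cost = 4·3 + 11·6 + 23·5 + 96·11 + 17·5 + 92·8 = 2070.
Optimal plan:
  S1->A3: 38 batches
  S2->A3: 96 batches
  S3->A1: 4 batches
  S3->A2: 11 batches
  S3->A3: 2 batches
  S4->A3: 92 batches
Optimal cost = 2055.
Saving = 2070 − 2055 = 15.

15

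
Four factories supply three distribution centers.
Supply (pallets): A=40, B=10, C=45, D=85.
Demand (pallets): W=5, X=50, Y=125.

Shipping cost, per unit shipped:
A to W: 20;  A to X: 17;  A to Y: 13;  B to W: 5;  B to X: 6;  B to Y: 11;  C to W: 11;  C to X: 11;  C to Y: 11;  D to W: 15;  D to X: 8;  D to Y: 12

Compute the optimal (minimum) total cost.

One minimum-cost allocation:
  A–Y: 40 × 13 = 520
  B–W: 5 × 5 = 25
  B–X: 5 × 6 = 30
  C–Y: 45 × 11 = 495
  D–X: 45 × 8 = 360
  D–Y: 40 × 12 = 480
Total = 520 + 25 + 30 + 495 + 360 + 480 = 1910.
(Supply check: A ships 40; B ships 10; C ships 45; D ships 85.)

1910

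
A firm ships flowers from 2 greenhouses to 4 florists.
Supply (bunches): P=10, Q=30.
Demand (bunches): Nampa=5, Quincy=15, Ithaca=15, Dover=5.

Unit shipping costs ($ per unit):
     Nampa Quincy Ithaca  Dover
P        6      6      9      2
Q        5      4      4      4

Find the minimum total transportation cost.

Optimal allocation:
  P–Nampa: 5 × $6 = $30
  P–Dover: 5 × $2 = $10
  Q–Quincy: 15 × $4 = $60
  Q–Ithaca: 15 × $4 = $60
Total = 30 + 10 + 60 + 60 = $160.

160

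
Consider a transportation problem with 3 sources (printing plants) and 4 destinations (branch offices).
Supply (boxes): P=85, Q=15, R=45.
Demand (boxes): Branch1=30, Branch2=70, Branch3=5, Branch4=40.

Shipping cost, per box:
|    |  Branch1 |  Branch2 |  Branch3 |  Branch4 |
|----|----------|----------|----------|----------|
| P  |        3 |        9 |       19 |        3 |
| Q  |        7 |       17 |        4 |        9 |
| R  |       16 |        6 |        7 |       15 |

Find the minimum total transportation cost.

One minimum-cost allocation:
  P->Branch1: 20 × 3 = 60
  P->Branch2: 25 × 9 = 225
  P->Branch4: 40 × 3 = 120
  Q->Branch1: 10 × 7 = 70
  Q->Branch3: 5 × 4 = 20
  R->Branch2: 45 × 6 = 270
Total = 60 + 225 + 120 + 70 + 20 + 270 = 765.

765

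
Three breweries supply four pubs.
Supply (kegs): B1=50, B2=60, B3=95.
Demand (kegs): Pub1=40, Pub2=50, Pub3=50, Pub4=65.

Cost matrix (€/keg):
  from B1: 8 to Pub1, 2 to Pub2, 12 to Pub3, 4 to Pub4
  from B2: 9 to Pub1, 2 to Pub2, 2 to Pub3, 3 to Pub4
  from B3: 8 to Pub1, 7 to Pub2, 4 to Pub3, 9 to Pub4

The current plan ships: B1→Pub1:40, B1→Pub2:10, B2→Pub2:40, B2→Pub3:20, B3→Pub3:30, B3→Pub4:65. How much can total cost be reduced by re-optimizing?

Current plan cost = 40·8 + 10·2 + 40·2 + 20·2 + 30·4 + 65·9 = €1165.
Optimal plan:
  B1→Pub2: 50 kegs
  B2→Pub4: 60 kegs
  B3→Pub1: 40 kegs
  B3→Pub3: 50 kegs
  B3→Pub4: 5 kegs
Optimal cost = €845.
Saving = 1165 − 845 = €320.

320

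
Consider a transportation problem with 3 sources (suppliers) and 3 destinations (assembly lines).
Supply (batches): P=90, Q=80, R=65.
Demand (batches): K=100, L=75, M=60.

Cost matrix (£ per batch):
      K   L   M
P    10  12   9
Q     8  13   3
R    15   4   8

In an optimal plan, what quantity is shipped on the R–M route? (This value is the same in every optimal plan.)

0

Optimal shipments:
  P–K: 80 × £10 = £800
  P–L: 10 × £12 = £120
  Q–K: 20 × £8 = £160
  Q–M: 60 × £3 = £180
  R–L: 65 × £4 = £260
Total cost = £1520.
The route R→M is not used.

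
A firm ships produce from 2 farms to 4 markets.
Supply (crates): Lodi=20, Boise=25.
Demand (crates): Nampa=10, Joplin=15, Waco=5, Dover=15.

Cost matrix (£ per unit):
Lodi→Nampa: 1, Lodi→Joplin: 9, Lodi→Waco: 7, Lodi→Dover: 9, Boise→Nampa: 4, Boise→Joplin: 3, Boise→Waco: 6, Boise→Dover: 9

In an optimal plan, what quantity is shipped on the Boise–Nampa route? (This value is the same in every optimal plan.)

0

Solving gives:
  Lodi→Nampa: 10 × £1 = £10
  Lodi→Dover: 10 × £9 = £90
  Boise→Joplin: 15 × £3 = £45
  Boise→Waco: 5 × £6 = £30
  Boise→Dover: 5 × £9 = £45
Total cost = £220.
The route Boise→Nampa is not used.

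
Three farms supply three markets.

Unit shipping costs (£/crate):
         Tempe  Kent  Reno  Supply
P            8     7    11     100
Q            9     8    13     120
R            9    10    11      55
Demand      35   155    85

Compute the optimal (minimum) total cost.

2420

An optimal shipping plan:
  P–Kent: 70 × £7 = £490
  P–Reno: 30 × £11 = £330
  Q–Tempe: 35 × £9 = £315
  Q–Kent: 85 × £8 = £680
  R–Reno: 55 × £11 = £605
Total = 490 + 330 + 315 + 680 + 605 = £2420.
(Supply check: P ships 100; Q ships 120; R ships 55.)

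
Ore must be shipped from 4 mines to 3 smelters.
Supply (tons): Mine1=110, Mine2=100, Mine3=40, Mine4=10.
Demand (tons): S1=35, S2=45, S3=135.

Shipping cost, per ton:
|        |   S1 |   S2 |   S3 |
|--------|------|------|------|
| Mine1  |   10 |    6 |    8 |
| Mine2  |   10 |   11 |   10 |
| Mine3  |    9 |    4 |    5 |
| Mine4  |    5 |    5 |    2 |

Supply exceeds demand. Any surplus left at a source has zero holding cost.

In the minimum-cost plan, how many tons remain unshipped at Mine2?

45

Minimum-cost shipments:
  Mine1–S2: 45 × 6 = 270
  Mine1–S3: 65 × 8 = 520
  Mine2–S1: 35 × 10 = 350
  Mine2–S3: 20 × 10 = 200
  Mine3–S3: 40 × 5 = 200
  Mine4–S3: 10 × 2 = 20
Total cost = 1560.
Mine2 ships 55 of its 100, leaving 45.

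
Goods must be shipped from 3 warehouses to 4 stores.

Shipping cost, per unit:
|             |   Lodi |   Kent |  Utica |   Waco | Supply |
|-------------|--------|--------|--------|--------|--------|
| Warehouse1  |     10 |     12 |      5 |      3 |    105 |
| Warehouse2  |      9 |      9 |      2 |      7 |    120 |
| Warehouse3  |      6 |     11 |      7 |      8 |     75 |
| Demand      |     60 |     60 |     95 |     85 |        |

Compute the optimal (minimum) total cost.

Optimal allocation:
  Warehouse1->Kent: 20 units
  Warehouse1->Waco: 85 units
  Warehouse2->Kent: 25 units
  Warehouse2->Utica: 95 units
  Warehouse3->Lodi: 60 units
  Warehouse3->Kent: 15 units
Total cost = 1435.
(Supply check: Warehouse1 ships 105; Warehouse2 ships 120; Warehouse3 ships 75.)

1435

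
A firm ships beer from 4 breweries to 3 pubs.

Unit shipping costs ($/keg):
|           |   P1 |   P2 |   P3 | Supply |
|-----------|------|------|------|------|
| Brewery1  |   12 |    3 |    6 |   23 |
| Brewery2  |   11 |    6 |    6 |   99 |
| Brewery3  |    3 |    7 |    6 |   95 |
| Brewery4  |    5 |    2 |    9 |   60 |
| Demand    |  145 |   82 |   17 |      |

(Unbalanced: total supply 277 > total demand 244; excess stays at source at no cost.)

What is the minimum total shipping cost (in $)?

1020

An optimal shipping plan:
  Brewery1 to P2: 23 × $3 = $69
  Brewery2 to P2: 49 × $6 = $294
  Brewery2 to P3: 17 × $6 = $102
  Brewery3 to P1: 95 × $3 = $285
  Brewery4 to P1: 50 × $5 = $250
  Brewery4 to P2: 10 × $2 = $20
Total = 69 + 294 + 102 + 285 + 250 + 20 = $1020.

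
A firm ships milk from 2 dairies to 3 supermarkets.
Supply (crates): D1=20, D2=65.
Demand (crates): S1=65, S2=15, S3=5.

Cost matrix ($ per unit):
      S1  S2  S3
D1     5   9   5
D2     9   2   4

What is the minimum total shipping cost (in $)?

Optimal allocation:
  D1→S1: 20 × $5 = $100
  D2→S1: 45 × $9 = $405
  D2→S2: 15 × $2 = $30
  D2→S3: 5 × $4 = $20
Total = 100 + 405 + 30 + 20 = $555.
(Supply check: D1 ships 20; D2 ships 65.)

555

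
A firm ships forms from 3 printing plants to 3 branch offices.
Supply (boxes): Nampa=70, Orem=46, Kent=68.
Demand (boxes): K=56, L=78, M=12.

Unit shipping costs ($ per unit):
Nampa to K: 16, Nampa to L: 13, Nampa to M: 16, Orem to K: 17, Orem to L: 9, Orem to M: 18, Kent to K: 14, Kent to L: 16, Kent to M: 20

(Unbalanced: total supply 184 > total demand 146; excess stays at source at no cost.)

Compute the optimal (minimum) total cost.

A cheapest plan:
  Nampa→L: 32 boxes
  Nampa→M: 12 boxes
  Orem→L: 46 boxes
  Kent→K: 56 boxes
Total cost = $1806.
(Supply check: Nampa ships 44; Orem ships 46; Kent ships 56.)

1806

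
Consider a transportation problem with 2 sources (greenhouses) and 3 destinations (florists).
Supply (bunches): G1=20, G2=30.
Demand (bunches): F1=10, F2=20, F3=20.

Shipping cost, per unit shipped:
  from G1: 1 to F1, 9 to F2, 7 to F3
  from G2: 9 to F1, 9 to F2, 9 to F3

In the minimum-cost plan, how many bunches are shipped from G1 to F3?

10

The minimum-cost plan:
  G1–F1: 10 × 1 = 10
  G1–F3: 10 × 7 = 70
  G2–F2: 20 × 9 = 180
  G2–F3: 10 × 9 = 90
Total cost = 350.
So G1→F3 carries 10 bunches.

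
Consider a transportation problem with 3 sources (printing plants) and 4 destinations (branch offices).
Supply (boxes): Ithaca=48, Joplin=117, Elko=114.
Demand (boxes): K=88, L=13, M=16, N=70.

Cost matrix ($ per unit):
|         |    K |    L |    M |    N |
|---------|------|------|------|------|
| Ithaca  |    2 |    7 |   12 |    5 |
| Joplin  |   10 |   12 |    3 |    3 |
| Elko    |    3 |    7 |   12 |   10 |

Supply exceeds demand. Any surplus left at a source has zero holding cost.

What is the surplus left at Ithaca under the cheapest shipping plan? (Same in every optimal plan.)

0

An optimal plan:
  Ithaca to K: 48 × $2 = $96
  Joplin to M: 16 × $3 = $48
  Joplin to N: 70 × $3 = $210
  Elko to K: 40 × $3 = $120
  Elko to L: 13 × $7 = $91
Total cost = $565.
Ithaca ships 48 of its 48, leaving 0.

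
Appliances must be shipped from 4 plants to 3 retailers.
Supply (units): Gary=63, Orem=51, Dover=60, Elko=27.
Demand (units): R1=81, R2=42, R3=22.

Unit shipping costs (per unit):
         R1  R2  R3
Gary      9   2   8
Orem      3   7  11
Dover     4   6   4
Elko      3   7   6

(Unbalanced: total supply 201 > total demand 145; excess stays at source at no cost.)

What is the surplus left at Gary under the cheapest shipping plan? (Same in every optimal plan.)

21

An optimal plan:
  Gary to R2: 42 × 2 = 84
  Orem to R1: 51 × 3 = 153
  Dover to R1: 3 × 4 = 12
  Dover to R3: 22 × 4 = 88
  Elko to R1: 27 × 3 = 81
Total cost = 418.
Gary ships 42 of its 63, leaving 21.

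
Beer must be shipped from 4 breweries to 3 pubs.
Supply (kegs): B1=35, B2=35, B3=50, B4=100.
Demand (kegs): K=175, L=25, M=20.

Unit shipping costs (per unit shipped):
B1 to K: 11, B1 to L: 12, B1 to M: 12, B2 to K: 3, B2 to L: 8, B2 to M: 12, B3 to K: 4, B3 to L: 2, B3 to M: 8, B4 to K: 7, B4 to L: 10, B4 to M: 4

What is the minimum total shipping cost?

1280

A cheapest plan:
  B1->K: 35 kegs
  B2->K: 35 kegs
  B3->K: 25 kegs
  B3->L: 25 kegs
  B4->K: 80 kegs
  B4->M: 20 kegs
Total cost = 1280.
(Supply check: B1 ships 35; B2 ships 35; B3 ships 50; B4 ships 100.)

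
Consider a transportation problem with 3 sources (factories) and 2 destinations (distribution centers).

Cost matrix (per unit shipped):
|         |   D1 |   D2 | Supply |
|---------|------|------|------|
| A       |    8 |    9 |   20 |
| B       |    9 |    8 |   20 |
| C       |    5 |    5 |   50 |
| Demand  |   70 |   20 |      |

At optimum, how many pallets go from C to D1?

Solving gives:
  A–D1: 20 × 8 = 160
  B–D2: 20 × 8 = 160
  C–D1: 50 × 5 = 250
Total cost = 570.
So C→D1 carries 50 pallets.

50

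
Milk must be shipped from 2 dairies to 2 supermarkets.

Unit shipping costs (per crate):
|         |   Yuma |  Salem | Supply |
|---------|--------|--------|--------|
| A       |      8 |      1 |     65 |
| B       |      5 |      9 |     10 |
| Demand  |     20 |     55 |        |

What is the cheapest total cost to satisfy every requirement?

185

One minimum-cost allocation:
  A->Yuma: 10 crates
  A->Salem: 55 crates
  B->Yuma: 10 crates
Total cost = 185.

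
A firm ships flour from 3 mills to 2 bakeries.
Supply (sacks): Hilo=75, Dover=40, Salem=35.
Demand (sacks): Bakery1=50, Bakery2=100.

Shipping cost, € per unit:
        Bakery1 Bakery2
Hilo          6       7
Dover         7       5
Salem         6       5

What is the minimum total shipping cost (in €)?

850

A cheapest plan:
  Hilo->Bakery1: 50 sacks
  Hilo->Bakery2: 25 sacks
  Dover->Bakery2: 40 sacks
  Salem->Bakery2: 35 sacks
Total cost = €850.
(Supply check: Hilo ships 75; Dover ships 40; Salem ships 35.)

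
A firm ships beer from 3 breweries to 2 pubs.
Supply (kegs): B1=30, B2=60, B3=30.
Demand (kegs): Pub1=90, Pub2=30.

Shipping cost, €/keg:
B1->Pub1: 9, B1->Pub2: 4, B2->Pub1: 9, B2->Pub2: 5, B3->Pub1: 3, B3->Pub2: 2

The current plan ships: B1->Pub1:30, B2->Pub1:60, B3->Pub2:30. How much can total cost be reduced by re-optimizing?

Current plan cost = 30·9 + 60·9 + 30·2 = €870.
Optimal plan:
  B1–Pub2: 30 × €4 = €120
  B2–Pub1: 60 × €9 = €540
  B3–Pub1: 30 × €3 = €90
Optimal cost = €750.
Saving = 870 − 750 = €120.

120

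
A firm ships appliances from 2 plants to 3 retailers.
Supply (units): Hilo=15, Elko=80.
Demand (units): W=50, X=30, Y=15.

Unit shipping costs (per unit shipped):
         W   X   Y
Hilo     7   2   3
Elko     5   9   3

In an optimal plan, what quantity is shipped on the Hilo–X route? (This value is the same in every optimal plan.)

15

Optimal shipments:
  Hilo->X: 15 × 2 = 30
  Elko->W: 50 × 5 = 250
  Elko->X: 15 × 9 = 135
  Elko->Y: 15 × 3 = 45
Total cost = 460.
So Hilo→X carries 15 units.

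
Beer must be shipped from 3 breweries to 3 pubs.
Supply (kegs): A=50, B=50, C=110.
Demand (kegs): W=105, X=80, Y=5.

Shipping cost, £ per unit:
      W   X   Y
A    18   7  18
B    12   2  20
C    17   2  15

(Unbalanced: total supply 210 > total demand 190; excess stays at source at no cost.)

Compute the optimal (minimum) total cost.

Optimal allocation:
  A–W: 30 kegs
  B–W: 50 kegs
  C–W: 25 kegs
  C–X: 80 kegs
  C–Y: 5 kegs
Total cost = £1800.

1800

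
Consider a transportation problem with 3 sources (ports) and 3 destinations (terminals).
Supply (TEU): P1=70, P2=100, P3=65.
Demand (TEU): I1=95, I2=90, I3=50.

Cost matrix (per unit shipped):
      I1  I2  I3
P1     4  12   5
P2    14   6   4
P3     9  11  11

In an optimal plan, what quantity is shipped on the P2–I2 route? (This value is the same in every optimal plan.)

The minimum-cost plan:
  P1 to I1: 70 TEU
  P2 to I2: 50 TEU
  P2 to I3: 50 TEU
  P3 to I1: 25 TEU
  P3 to I2: 40 TEU
Total cost = 1445.
So P2→I2 carries 50 TEU.

50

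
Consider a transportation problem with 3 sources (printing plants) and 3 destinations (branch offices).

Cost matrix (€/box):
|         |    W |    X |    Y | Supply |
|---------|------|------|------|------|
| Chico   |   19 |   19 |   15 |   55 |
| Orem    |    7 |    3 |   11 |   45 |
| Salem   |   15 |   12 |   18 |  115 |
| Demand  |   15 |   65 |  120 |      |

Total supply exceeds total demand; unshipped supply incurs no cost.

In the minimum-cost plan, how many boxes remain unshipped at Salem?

An optimal plan:
  Chico–Y: 55 × €15 = €825
  Orem–X: 45 × €3 = €135
  Salem–W: 15 × €15 = €225
  Salem–X: 20 × €12 = €240
  Salem–Y: 65 × €18 = €1170
Total cost = €2595.
Salem ships 100 of its 115, leaving 15.

15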